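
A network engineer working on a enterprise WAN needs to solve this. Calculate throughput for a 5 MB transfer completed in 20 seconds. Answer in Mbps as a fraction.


Given: file = 5 MB, time = 20 s
File in Mb = 5 * 8 = 40 Mb
Throughput = 40 / 20 Mbps
Throughput = 2 Mbps

2


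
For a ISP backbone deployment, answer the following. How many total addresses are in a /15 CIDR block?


Given: CIDR prefix /15
Host bits = 32 - 15 = 17
Total addresses = 2^17 = 131072

131072


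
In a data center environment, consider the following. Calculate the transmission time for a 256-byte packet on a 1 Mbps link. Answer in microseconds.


Given: packet = 256 bytes, bandwidth = 1 Mbps
Packet in bits = 256 * 8 = 2048 bits
Bandwidth = 1 * 10^6 = 1000000 bps
Time = 2048 / 1000000 seconds
Time in us = 2048 * 10^6 / 1000000 = 2048

2048


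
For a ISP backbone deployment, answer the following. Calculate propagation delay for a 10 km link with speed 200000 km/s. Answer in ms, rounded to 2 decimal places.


Given: distance = 10 km, speed = 200000 km/s
Delay = distance / speed = 10 / 200000 seconds
Delay in ms = 10 * 1000 / 200000
Delay = 0.0500 ms
Rounded to 2 dp = 0.05 ms

0.05


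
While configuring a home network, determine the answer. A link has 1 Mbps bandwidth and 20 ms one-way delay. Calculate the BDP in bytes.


Given: bandwidth = 1 Mbps, delay = 20 ms
BDP in bits = 1 * 10^6 * 20 / 1000
BDP in bits = 20000
BDP in bytes = 20000 / 8 = 2500

2500


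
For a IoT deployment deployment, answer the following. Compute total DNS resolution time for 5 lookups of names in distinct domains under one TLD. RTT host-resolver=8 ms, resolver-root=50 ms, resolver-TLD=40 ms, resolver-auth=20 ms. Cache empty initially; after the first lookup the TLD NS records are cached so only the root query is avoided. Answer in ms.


Lookup 1 (cold cache): local + root + TLD + auth = 8 + 50 + 40 + 20 = 118 ms
Lookups 2..5 (TLD NS cached -> skip root; new domain -> still ask TLD and auth): local + TLD + auth = 8 + 40 + 20 = 68 ms each
Remaining 4 lookups: 4 * 68 = 272 ms
Total = 118 + 272 = 390 ms

390


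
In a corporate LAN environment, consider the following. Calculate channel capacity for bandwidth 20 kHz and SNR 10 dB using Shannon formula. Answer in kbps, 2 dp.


Given: B = 20 kHz, SNR = 10 dB
SNR linear = 10^(10/10) = 10
1 + SNR = 11
log2(11) = 3.4594316186
C = 20 * 1000 * 3.4594316186 = 69188.6324 bps
C = 69.188632 kbps -> 69.19 kbps (2 dp)

69.19


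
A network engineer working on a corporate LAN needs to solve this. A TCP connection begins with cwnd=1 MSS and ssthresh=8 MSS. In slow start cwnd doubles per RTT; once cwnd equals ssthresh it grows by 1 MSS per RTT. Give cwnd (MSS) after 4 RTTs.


RTT 0: cwnd = 1 MSS (initial)
RTT 1: cwnd = 2 MSS (slow start, doubled)
RTT 2: cwnd = 4 MSS (slow start, doubled)
RTT 3: cwnd = 8 MSS (slow start, doubled)
RTT 4: cwnd = 9 MSS (congestion avoidance, +1)

9


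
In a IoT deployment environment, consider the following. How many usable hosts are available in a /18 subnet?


Given: subnet mask /18
Host bits = 32 - 18 = 14
Total addresses = 2^14 = 16384
Usable hosts = 16384 - 2 (network + broadcast) = 16382

16382


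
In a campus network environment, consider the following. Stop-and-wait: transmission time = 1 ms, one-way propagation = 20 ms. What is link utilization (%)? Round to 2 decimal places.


Given: Ttrans = 1 ms, Tprop = 20 ms
RTT = 2 * Tprop = 2 * 20 = 40 ms
U = Ttrans / (Ttrans + RTT)
U = 1 / (1 + 40)
U = 1 / 41 = 0.02439
U% = 2.44%

2.44


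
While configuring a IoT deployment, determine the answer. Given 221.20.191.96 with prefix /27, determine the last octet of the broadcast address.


Given: IP = 221.20.191.96, prefix = /27
Host bits = 32 - 27 = 5
Network last octet = 96 AND mask = 96
Host part size = 2^5 - 1 = 31
Broadcast last octet = 96 OR 31 = 127

127


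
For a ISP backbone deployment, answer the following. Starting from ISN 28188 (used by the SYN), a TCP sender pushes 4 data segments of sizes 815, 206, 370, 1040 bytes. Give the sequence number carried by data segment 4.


The SYN occupies sequence number ISN = 28188, so the first data byte is ISN + 1 = 28189.
SEQ of data segment i = (ISN + 1) + sum of payload sizes of segments 1..i-1.
Segment 1: SEQ = 28189, payload = 815 bytes
Segment 2: SEQ = 29004, payload = 206 bytes
Segment 3: SEQ = 29210, payload = 370 bytes
Segment 4: SEQ = 29580, payload = 1040 bytes
SEQ of segment 4 = 28189 + 815 + 206 + 370 = 29580

29580


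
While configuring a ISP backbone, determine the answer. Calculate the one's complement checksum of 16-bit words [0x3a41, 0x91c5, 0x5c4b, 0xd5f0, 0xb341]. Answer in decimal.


Given words: [0x3a41, 0x91c5, 0x5c4b, 0xd5f0, 0xb341]
Step 1: Sum all words
Raw sum = 14913 + 37317 + 23627 + 54768 + 45889 = 176514
Step 2: Fold carry: (45442 + 2) = 45444
One's complement = ~45444 & 0xFFFF = 20091

20091


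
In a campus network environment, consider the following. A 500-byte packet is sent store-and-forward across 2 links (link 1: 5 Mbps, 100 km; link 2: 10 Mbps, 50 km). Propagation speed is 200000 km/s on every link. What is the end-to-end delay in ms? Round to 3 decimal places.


Packet = 500 bytes = 4000 bits. Store-and-forward: sum (t_trans + t_prop) per link.
Link 1: t_trans = 4000/(5*10^6) s = 0.8000 ms; t_prop = 100/200000 s = 0.5000 ms; subtotal = 1.3000 ms
Link 2: t_trans = 4000/(10*10^6) s = 0.4000 ms; t_prop = 50/200000 s = 0.2500 ms; subtotal = 0.6500 ms
End-to-end = 1.3000 + 0.6500 = 1.9500 ms -> 1.950 ms (3 dp)

1.950


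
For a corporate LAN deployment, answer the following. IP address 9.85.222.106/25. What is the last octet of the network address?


Given: IP = 9.85.222.106, prefix = /25
Subnet mask = 255.255.255.128
Last octet of IP: 106
Last octet of mask: 128
Network last octet = 106 AND 128 = 0

0


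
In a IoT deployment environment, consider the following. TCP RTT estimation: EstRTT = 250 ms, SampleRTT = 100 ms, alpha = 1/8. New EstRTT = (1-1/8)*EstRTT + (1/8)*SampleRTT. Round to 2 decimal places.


Given: EstRTT = 250 ms, SampleRTT = 100 ms, alpha = 1/8
New EstRTT = (1 - alpha) * EstRTT + alpha * SampleRTT
(7/8) * 250 = 218.75
(1/8) * 100 = 12.5
New EstRTT = 218.75 + 12.5 = 231.25 ms -> 231.25 ms (2 dp)

231.25


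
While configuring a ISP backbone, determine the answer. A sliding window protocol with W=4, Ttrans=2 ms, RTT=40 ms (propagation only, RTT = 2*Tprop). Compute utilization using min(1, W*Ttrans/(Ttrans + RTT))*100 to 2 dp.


Given: W = 4, Ttrans = 2 ms, RTT = 40 ms (= 2 * Tprop, Tprop = 20 ms)
Cycle time = Ttrans + RTT = 2 + 40 = 42 ms (first packet sent until its ACK returns)
W * Ttrans = 4 * 2 = 8 ms of sending per cycle
W * Ttrans / (Ttrans + RTT) = 8 / 42 = 0.190476
U = min(1, 0.190476) = 0.190476
U% = 19.05%

19.05


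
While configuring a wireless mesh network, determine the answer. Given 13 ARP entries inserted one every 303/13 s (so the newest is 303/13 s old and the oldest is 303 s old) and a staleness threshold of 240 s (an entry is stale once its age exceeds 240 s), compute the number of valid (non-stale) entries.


Ages are k * 303/13 s for k = 1..13 (spacing = 23.3077 s).
Entry k is valid iff k * 303/13 <= 240 iff k <= 13 * 240 / 303 = 10.2970
n_valid = floor(10.2970) = 10
(n_stale = 13 - 10 = 3)

10


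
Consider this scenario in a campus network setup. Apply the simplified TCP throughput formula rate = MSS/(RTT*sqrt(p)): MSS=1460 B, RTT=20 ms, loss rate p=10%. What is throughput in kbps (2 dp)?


Given: MSS = 1460 bytes, RTT = 20 ms, loss = 10%
RTT in seconds = 20 / 1000 = 0.02
Loss rate = 10% = 0.1
sqrt(loss) = sqrt(0.1) = 0.316227766017
Throughput (bytes/s) = 1460 / (0.02 * 0.316227766017) = 230846.2692
Throughput (kbps) = 230846.2692 * 8 / 1000 = 1846.770154 -> 1846.77 kbps (2 dp)

1846.77


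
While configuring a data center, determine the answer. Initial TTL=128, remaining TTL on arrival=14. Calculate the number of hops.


Given: initial TTL = 128, received TTL = 14
Hops = initial TTL - received TTL
Hops = 128 - 14 = 114

114


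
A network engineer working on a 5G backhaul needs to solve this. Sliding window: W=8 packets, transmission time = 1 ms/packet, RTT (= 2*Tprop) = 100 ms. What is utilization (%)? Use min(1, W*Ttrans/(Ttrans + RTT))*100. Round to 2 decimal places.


Given: W = 8, Ttrans = 1 ms, RTT = 100 ms (= 2 * Tprop, Tprop = 50 ms)
Cycle time = Ttrans + RTT = 1 + 100 = 101 ms (first packet sent until its ACK returns)
W * Ttrans = 8 * 1 = 8 ms of sending per cycle
W * Ttrans / (Ttrans + RTT) = 8 / 101 = 0.079208
U = min(1, 0.079208) = 0.079208
U% = 7.92%

7.92


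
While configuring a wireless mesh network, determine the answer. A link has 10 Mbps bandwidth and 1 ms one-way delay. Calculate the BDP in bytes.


Given: bandwidth = 10 Mbps, delay = 1 ms
BDP in bits = 10 * 10^6 * 1 / 1000
BDP in bits = 10000
BDP in bytes = 10000 / 8 = 1250

1250


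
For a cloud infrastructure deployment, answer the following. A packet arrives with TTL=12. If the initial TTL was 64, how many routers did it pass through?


Given: initial TTL = 64, received TTL = 12
Hops = initial TTL - received TTL
Hops = 64 - 12 = 52

52


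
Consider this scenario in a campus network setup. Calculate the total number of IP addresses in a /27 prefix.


Given: CIDR prefix /27
Host bits = 32 - 27 = 5
Total addresses = 2^5 = 32

32


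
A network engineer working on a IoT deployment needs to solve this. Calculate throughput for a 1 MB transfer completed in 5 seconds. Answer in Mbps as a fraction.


Given: file = 1 MB, time = 5 s
File in Mb = 1 * 8 = 8 Mb
Throughput = 8 / 5 Mbps
Throughput = 8/5 Mbps

8/5


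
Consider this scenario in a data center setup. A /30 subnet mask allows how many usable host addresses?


Given: subnet mask /30
Host bits = 32 - 30 = 2
Total addresses = 2^2 = 4
Usable hosts = 4 - 2 (network + broadcast) = 2

2


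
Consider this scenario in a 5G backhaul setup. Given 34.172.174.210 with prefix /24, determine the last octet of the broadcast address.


Given: IP = 34.172.174.210, prefix = /24
Host bits = 32 - 24 = 8
Network last octet = 210 AND mask = 0
Host part size = 2^8 - 1 = 255
Broadcast last octet = 0 OR 255 = 255

255


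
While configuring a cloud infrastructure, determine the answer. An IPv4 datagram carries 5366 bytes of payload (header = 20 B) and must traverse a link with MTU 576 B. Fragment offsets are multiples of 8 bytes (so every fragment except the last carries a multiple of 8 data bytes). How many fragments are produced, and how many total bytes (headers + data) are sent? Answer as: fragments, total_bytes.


Max data per non-final fragment = floor((MTU - header)/8)*8 = floor((576 - 20)/8)*8 = floor(556/8)*8 = 552 B
Final fragment needs no 8-byte alignment: it can carry up to MTU - header = 556 B
Non-final fragments needed = ceil((payload - 556) / 552) = ceil(4810/552) = ceil(8.7138) = 9
Number of fragments = 9 + 1 = 10
Fragment sizes (data): 9 * 552 B + 398 B (last, 398 <= 556 OK)
Total bytes sent = payload + n_frags * header = 5366 + 10*20 = 5366 + 200 = 5566 B

10, 5566


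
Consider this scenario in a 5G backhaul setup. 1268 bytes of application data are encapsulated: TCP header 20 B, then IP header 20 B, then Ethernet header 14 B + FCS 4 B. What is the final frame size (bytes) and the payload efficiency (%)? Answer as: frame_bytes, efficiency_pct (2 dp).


TCP segment = 1268 + 20 = 1288 B
IP packet = 1288 + 20 = 1308 B
Ethernet frame = 1308 + 14 + 4 = 1326 B
Efficiency = app / frame = 1268 / 1326 = 0.956259 = 95.6259% -> 95.63% (2 dp)

1326, 95.63


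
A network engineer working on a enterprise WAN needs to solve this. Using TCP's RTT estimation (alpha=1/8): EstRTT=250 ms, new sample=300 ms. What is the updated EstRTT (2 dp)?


Given: EstRTT = 250 ms, SampleRTT = 300 ms, alpha = 1/8
New EstRTT = (1 - alpha) * EstRTT + alpha * SampleRTT
(7/8) * 250 = 218.75
(1/8) * 300 = 37.5
New EstRTT = 218.75 + 37.5 = 256.25 ms -> 256.25 ms (2 dp)

256.25


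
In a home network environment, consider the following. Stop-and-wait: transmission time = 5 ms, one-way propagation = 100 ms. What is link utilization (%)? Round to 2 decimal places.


Given: Ttrans = 5 ms, Tprop = 100 ms
RTT = 2 * Tprop = 2 * 100 = 200 ms
U = Ttrans / (Ttrans + RTT)
U = 5 / (5 + 200)
U = 5 / 205 = 0.02439
U% = 2.44%

2.44


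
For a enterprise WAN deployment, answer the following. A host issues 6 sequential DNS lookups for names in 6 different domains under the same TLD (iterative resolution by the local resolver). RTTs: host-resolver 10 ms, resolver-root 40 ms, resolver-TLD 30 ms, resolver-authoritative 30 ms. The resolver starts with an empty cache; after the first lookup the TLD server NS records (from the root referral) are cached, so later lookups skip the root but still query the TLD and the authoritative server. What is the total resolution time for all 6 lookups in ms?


Lookup 1 (cold cache): local + root + TLD + auth = 10 + 40 + 30 + 30 = 110 ms
Lookups 2..6 (TLD NS cached -> skip root; new domain -> still ask TLD and auth): local + TLD + auth = 10 + 30 + 30 = 70 ms each
Remaining 5 lookups: 5 * 70 = 350 ms
Total = 110 + 350 = 460 ms

460


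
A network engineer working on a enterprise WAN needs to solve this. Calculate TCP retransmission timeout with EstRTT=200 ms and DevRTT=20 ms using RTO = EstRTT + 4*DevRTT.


Given: EstRTT = 200 ms, DevRTT = 20 ms
Timeout = EstRTT + 4 * DevRTT
4 * DevRTT = 4 * 20 = 80
Timeout = 200 + 80 = 280 ms

280


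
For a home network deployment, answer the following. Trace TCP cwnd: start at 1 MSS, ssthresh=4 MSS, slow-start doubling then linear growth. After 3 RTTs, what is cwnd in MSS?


RTT 0: cwnd = 1 MSS (initial)
RTT 1: cwnd = 2 MSS (slow start, doubled)
RTT 2: cwnd = 4 MSS (slow start, doubled)
RTT 3: cwnd = 5 MSS (congestion avoidance, +1)

5


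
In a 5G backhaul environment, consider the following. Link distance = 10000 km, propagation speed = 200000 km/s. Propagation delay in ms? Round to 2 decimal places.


Given: distance = 10000 km, speed = 200000 km/s
Delay = distance / speed = 10000 / 200000 seconds
Delay in ms = 10000 * 1000 / 200000
Delay = 50.0000 ms
Rounded to 2 dp = 50.00 ms

50.00


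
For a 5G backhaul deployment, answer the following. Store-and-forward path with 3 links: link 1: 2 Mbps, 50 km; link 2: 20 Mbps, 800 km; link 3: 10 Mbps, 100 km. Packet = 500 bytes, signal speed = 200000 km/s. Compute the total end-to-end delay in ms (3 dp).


Packet = 500 bytes = 4000 bits. Store-and-forward: sum (t_trans + t_prop) per link.
Link 1: t_trans = 4000/(2*10^6) s = 2.0000 ms; t_prop = 50/200000 s = 0.2500 ms; subtotal = 2.2500 ms
Link 2: t_trans = 4000/(20*10^6) s = 0.2000 ms; t_prop = 800/200000 s = 4.0000 ms; subtotal = 4.2000 ms
Link 3: t_trans = 4000/(10*10^6) s = 0.4000 ms; t_prop = 100/200000 s = 0.5000 ms; subtotal = 0.9000 ms
End-to-end = 2.2500 + 4.2000 + 0.9000 = 7.3500 ms -> 7.350 ms (3 dp)

7.350


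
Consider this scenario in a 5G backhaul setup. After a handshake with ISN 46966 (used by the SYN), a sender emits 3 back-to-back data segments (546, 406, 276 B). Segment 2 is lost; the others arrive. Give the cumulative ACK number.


SYN uses sequence number 46966; first data byte = ISN + 1 = 46967.
Segment 1: SEQ = 46967, len = 546 B, covers [46967, 47512]
Segment 2: SEQ = 47513, len = 406 B, covers [47513, 47918] [LOST]
Segment 3: SEQ = 47919, len = 276 B, covers [47919, 48194]
In-order data received: bytes [46967, 47512] (segments 1..1).
Segment 2 missing -> gap begins at byte 47513; later segments buffered out of order.
Cumulative ACK = next expected in-order byte = 46967 + 546 = 47513

47513


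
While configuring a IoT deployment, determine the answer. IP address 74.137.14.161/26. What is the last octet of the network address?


Given: IP = 74.137.14.161, prefix = /26
Subnet mask = 255.255.255.192
Last octet of IP: 161
Last octet of mask: 192
Network last octet = 161 AND 192 = 128

128


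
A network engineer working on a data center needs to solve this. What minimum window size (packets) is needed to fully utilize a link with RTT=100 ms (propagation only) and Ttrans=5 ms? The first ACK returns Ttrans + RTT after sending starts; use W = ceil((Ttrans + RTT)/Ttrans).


Given: Ttrans = 5 ms, RTT = 100 ms (= 2 * Tprop, Tprop = 50 ms)
Time until first ACK returns = Ttrans + RTT = 5 + 100 = 105 ms
Need W * Ttrans >= Ttrans + RTT  ->  W >= (Ttrans + RTT) / Ttrans
(Ttrans + RTT) / Ttrans = 105 / 5 = 21
W_min = ceil(21) = 21

21


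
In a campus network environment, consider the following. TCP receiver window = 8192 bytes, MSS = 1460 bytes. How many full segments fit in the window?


Given: RWND = 8192 bytes, MSS = 1460 bytes
Full segments = floor(RWND / MSS)
Full segments = floor(8192 / 1460)
Full segments = floor(5.611) = 5

5


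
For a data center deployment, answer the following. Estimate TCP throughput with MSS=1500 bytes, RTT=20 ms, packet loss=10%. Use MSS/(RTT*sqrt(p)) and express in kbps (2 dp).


Given: MSS = 1500 bytes, RTT = 20 ms, loss = 10%
RTT in seconds = 20 / 1000 = 0.02
Loss rate = 10% = 0.1
sqrt(loss) = sqrt(0.1) = 0.316227766017
Throughput (bytes/s) = 1500 / (0.02 * 0.316227766017) = 237170.8245
Throughput (kbps) = 237170.8245 * 8 / 1000 = 1897.366596 -> 1897.37 kbps (2 dp)

1897.37


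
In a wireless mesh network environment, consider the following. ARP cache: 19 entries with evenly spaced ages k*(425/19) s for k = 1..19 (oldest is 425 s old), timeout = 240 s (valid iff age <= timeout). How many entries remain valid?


Ages are k * 425/19 s for k = 1..19 (spacing = 22.3684 s).
Entry k is valid iff k * 425/19 <= 240 iff k <= 19 * 240 / 425 = 10.7294
n_valid = floor(10.7294) = 10
(n_stale = 19 - 10 = 9)

10


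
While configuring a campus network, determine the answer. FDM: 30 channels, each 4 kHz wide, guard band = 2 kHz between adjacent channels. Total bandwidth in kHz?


Given: 30 channels, 4 kHz each, guard = 2 kHz
Channel bandwidth = 30 * 4 = 120 kHz
Guard bands = 29 gaps * 2 kHz = 58 kHz
Total = 120 + 58 = 178 kHz

178


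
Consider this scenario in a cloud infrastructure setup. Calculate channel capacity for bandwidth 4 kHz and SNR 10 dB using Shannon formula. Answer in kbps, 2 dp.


Given: B = 4 kHz, SNR = 10 dB
SNR linear = 10^(10/10) = 10
1 + SNR = 11
log2(11) = 3.4594316186
C = 4 * 1000 * 3.4594316186 = 13837.7265 bps
C = 13.837726 kbps -> 13.84 kbps (2 dp)

13.84


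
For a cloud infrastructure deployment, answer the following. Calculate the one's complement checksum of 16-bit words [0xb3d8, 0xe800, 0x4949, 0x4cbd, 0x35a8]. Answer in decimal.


Given words: [0xb3d8, 0xe800, 0x4949, 0x4cbd, 0x35a8]
Step 1: Sum all words
Raw sum = 46040 + 59392 + 18761 + 19645 + 13736 = 157574
Step 2: Fold carry: (26502 + 2) = 26504
One's complement = ~26504 & 0xFFFF = 39031

39031


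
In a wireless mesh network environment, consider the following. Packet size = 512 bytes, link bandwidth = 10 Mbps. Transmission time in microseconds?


Given: packet = 512 bytes, bandwidth = 10 Mbps
Packet in bits = 512 * 8 = 4096 bits
Bandwidth = 10 * 10^6 = 10000000 bps
Time = 4096 / 10000000 seconds
Time in us = 4096 * 10^6 / 10000000 = 409.6

409.6


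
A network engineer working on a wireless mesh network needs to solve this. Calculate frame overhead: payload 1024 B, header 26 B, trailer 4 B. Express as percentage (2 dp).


Given: payload = 1024 B, header = 26 B, trailer = 4 B
Overhead bytes = header + trailer = 26 + 4 = 30
Total frame = payload + overhead = 1024 + 30 = 1054
Overhead % = 30 / 1054 * 100 = 2.8463% -> 2.85% (2 dp)

2.85


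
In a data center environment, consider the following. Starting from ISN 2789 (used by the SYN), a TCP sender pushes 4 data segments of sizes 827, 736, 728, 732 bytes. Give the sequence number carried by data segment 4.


The SYN occupies sequence number ISN = 2789, so the first data byte is ISN + 1 = 2790.
SEQ of data segment i = (ISN + 1) + sum of payload sizes of segments 1..i-1.
Segment 1: SEQ = 2790, payload = 827 bytes
Segment 2: SEQ = 3617, payload = 736 bytes
Segment 3: SEQ = 4353, payload = 728 bytes
Segment 4: SEQ = 5081, payload = 732 bytes
SEQ of segment 4 = 2790 + 827 + 736 + 728 = 5081

5081


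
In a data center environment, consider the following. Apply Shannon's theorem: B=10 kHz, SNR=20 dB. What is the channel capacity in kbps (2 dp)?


Given: B = 10 kHz, SNR = 20 dB
SNR linear = 10^(20/10) = 100
1 + SNR = 101
log2(101) = 6.6582114828
C = 10 * 1000 * 6.6582114828 = 66582.1148 bps
C = 66.582115 kbps -> 66.58 kbps (2 dp)

66.58


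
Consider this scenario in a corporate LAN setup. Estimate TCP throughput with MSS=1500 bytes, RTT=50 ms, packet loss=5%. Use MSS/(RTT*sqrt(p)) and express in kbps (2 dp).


Given: MSS = 1500 bytes, RTT = 50 ms, loss = 5%
RTT in seconds = 50 / 1000 = 0.05
Loss rate = 5% = 0.05
sqrt(loss) = sqrt(0.05) = 0.223606797750
Throughput (bytes/s) = 1500 / (0.05 * 0.223606797750) = 134164.0786
Throughput (kbps) = 134164.0786 * 8 / 1000 = 1073.312629 -> 1073.31 kbps (2 dp)

1073.31


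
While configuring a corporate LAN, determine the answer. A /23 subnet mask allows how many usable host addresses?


Given: subnet mask /23
Host bits = 32 - 23 = 9
Total addresses = 2^9 = 512
Usable hosts = 512 - 2 (network + broadcast) = 510

510


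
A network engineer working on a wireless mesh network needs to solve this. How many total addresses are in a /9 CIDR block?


Given: CIDR prefix /9
Host bits = 32 - 9 = 23
Total addresses = 2^23 = 8388608

8388608


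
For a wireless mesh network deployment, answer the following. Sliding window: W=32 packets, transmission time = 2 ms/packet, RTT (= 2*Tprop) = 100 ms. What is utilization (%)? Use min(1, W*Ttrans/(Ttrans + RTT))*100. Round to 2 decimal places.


Given: W = 32, Ttrans = 2 ms, RTT = 100 ms (= 2 * Tprop, Tprop = 50 ms)
Cycle time = Ttrans + RTT = 2 + 100 = 102 ms (first packet sent until its ACK returns)
W * Ttrans = 32 * 2 = 64 ms of sending per cycle
W * Ttrans / (Ttrans + RTT) = 64 / 102 = 0.627451
U = min(1, 0.627451) = 0.627451
U% = 62.75%

62.75


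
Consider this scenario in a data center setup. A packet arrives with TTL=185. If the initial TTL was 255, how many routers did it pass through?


Given: initial TTL = 255, received TTL = 185
Hops = initial TTL - received TTL
Hops = 255 - 185 = 70

70


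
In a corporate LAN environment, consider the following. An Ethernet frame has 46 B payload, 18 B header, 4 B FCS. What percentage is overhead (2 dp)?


Given: payload = 46 B, header = 18 B, trailer = 4 B
Overhead bytes = header + trailer = 18 + 4 = 22
Total frame = payload + overhead = 46 + 22 = 68
Overhead % = 22 / 68 * 100 = 32.3529% -> 32.35% (2 dp)

32.35


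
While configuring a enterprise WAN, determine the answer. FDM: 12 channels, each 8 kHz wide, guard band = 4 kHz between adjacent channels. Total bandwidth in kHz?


Given: 12 channels, 8 kHz each, guard = 4 kHz
Channel bandwidth = 12 * 8 = 96 kHz
Guard bands = 11 gaps * 4 kHz = 44 kHz
Total = 96 + 44 = 140 kHz

140


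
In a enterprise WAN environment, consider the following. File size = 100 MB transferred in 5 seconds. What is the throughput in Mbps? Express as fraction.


Given: file = 100 MB, time = 5 s
File in Mb = 100 * 8 = 800 Mb
Throughput = 800 / 5 Mbps
Throughput = 160 Mbps

160


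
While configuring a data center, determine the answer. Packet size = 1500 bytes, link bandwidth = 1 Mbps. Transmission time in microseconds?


Given: packet = 1500 bytes, bandwidth = 1 Mbps
Packet in bits = 1500 * 8 = 12000 bits
Bandwidth = 1 * 10^6 = 1000000 bps
Time = 12000 / 1000000 seconds
Time in us = 12000 * 10^6 / 1000000 = 12000

12000


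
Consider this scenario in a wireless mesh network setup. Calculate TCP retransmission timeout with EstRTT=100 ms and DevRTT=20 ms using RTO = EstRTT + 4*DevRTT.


Given: EstRTT = 100 ms, DevRTT = 20 ms
Timeout = EstRTT + 4 * DevRTT
4 * DevRTT = 4 * 20 = 80
Timeout = 100 + 80 = 180 ms

180


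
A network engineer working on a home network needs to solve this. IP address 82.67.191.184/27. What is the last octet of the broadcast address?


Given: IP = 82.67.191.184, prefix = /27
Host bits = 32 - 27 = 5
Network last octet = 184 AND mask = 160
Host part size = 2^5 - 1 = 31
Broadcast last octet = 160 OR 31 = 191

191


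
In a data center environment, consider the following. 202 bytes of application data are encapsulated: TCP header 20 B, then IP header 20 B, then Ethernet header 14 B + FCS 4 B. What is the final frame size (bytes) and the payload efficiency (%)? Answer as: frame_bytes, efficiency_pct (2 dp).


TCP segment = 202 + 20 = 222 B
IP packet = 222 + 20 = 242 B
Ethernet frame = 242 + 14 + 4 = 260 B
Efficiency = app / frame = 202 / 260 = 0.776923 = 77.6923% -> 77.69% (2 dp)

260, 77.69


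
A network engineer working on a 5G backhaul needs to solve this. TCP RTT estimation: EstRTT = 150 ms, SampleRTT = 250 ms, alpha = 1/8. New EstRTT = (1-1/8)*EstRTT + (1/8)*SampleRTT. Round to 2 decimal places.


Given: EstRTT = 150 ms, SampleRTT = 250 ms, alpha = 1/8
New EstRTT = (1 - alpha) * EstRTT + alpha * SampleRTT
(7/8) * 150 = 131.25
(1/8) * 250 = 31.25
New EstRTT = 131.25 + 31.25 = 162.5 ms -> 162.50 ms (2 dp)

162.50


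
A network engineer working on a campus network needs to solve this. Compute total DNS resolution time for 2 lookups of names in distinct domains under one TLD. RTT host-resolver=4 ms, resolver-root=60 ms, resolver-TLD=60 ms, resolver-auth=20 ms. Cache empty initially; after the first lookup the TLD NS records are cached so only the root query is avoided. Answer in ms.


Lookup 1 (cold cache): local + root + TLD + auth = 4 + 60 + 60 + 20 = 144 ms
Lookups 2..2 (TLD NS cached -> skip root; new domain -> still ask TLD and auth): local + TLD + auth = 4 + 60 + 20 = 84 ms each
Remaining 1 lookups: 1 * 84 = 84 ms
Total = 144 + 84 = 228 ms

228


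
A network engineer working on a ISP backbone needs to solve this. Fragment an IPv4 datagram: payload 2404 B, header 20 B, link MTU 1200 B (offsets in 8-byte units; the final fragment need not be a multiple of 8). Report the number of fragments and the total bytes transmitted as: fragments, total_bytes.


Max data per non-final fragment = floor((MTU - header)/8)*8 = floor((1200 - 20)/8)*8 = floor(1180/8)*8 = 1176 B
Final fragment needs no 8-byte alignment: it can carry up to MTU - header = 1180 B
Non-final fragments needed = ceil((payload - 1180) / 1176) = ceil(1224/1176) = ceil(1.0408) = 2
Number of fragments = 2 + 1 = 3
Fragment sizes (data): 2 * 1176 B + 52 B (last, 52 <= 1180 OK)
Total bytes sent = payload + n_frags * header = 2404 + 3*20 = 2404 + 60 = 2464 B

3, 2464


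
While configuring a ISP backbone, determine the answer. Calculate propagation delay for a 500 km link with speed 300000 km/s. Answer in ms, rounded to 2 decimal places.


Given: distance = 500 km, speed = 300000 km/s
Delay = distance / speed = 500 / 300000 seconds
Delay in ms = 500 * 1000 / 300000
Delay = 1.6667 ms
Rounded to 2 dp = 1.67 ms

1.67


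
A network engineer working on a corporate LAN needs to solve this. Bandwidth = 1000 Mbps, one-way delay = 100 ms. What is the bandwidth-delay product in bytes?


Given: bandwidth = 1000 Mbps, delay = 100 ms
BDP in bits = 1000 * 10^6 * 100 / 1000
BDP in bits = 100000000
BDP in bytes = 100000000 / 8 = 12500000

12500000


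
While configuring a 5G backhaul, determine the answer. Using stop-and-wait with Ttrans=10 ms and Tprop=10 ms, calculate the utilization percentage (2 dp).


Given: Ttrans = 10 ms, Tprop = 10 ms
RTT = 2 * Tprop = 2 * 10 = 20 ms
U = Ttrans / (Ttrans + RTT)
U = 10 / (10 + 20)
U = 10 / 30 = 0.333333
U% = 33.33%

33.33


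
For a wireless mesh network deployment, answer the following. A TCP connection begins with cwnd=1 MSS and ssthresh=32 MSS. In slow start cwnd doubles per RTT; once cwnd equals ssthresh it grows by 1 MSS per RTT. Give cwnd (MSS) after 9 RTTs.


RTT 0: cwnd = 1 MSS (initial)
RTT 1: cwnd = 2 MSS (slow start, doubled)
RTT 2: cwnd = 4 MSS (slow start, doubled)
RTT 3: cwnd = 8 MSS (slow start, doubled)
RTT 4: cwnd = 16 MSS (slow start, doubled)
RTT 5: cwnd = 32 MSS (slow start, doubled)
RTT 6: cwnd = 33 MSS (congestion avoidance, +1)
RTT 7: cwnd = 34 MSS (congestion avoidance, +1)
RTT 8: cwnd = 35 MSS (congestion avoidance, +1)
RTT 9: cwnd = 36 MSS (congestion avoidance, +1)

36


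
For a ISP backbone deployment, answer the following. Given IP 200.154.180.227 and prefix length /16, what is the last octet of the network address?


Given: IP = 200.154.180.227, prefix = /16
Subnet mask = 255.255.0.0
Last octet of IP: 227
Last octet of mask: 0
Network last octet = 227 AND 0 = 0

0


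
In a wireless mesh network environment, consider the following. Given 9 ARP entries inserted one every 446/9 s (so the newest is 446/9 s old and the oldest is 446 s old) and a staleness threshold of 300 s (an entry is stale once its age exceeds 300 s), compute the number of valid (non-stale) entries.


Ages are k * 446/9 s for k = 1..9 (spacing = 49.5556 s).
Entry k is valid iff k * 446/9 <= 300 iff k <= 9 * 300 / 446 = 6.0538
n_valid = floor(6.0538) = 6
(n_stale = 9 - 6 = 3)

6


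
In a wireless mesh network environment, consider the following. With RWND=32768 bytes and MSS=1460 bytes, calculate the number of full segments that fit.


Given: RWND = 32768 bytes, MSS = 1460 bytes
Full segments = floor(RWND / MSS)
Full segments = floor(32768 / 1460)
Full segments = floor(22.4438) = 22

22


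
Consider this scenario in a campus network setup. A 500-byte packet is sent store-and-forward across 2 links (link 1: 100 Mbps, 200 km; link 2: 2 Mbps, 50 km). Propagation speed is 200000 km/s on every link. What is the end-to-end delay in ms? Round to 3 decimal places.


Packet = 500 bytes = 4000 bits. Store-and-forward: sum (t_trans + t_prop) per link.
Link 1: t_trans = 4000/(100*10^6) s = 0.0400 ms; t_prop = 200/200000 s = 1.0000 ms; subtotal = 1.0400 ms
Link 2: t_trans = 4000/(2*10^6) s = 2.0000 ms; t_prop = 50/200000 s = 0.2500 ms; subtotal = 2.2500 ms
End-to-end = 1.0400 + 2.2500 = 3.2900 ms -> 3.290 ms (3 dp)

3.290


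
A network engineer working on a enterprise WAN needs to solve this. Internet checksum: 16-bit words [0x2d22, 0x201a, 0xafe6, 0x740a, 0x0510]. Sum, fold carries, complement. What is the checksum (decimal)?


Given words: [0x2d22, 0x201a, 0xafe6, 0x740a, 0x0510]
Step 1: Sum all words
Raw sum = 11554 + 8218 + 45030 + 29706 + 1296 = 95804
Step 2: Fold carry: (30268 + 1) = 30269
One's complement = ~30269 & 0xFFFF = 35266

35266


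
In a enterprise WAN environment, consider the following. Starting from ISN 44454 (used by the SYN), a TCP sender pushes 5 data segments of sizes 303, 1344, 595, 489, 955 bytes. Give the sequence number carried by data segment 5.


The SYN occupies sequence number ISN = 44454, so the first data byte is ISN + 1 = 44455.
SEQ of data segment i = (ISN + 1) + sum of payload sizes of segments 1..i-1.
Segment 1: SEQ = 44455, payload = 303 bytes
Segment 2: SEQ = 44758, payload = 1344 bytes
Segment 3: SEQ = 46102, payload = 595 bytes
Segment 4: SEQ = 46697, payload = 489 bytes
Segment 5: SEQ = 47186, payload = 955 bytes
SEQ of segment 5 = 44455 + 303 + 1344 + 595 + 489 = 47186

47186


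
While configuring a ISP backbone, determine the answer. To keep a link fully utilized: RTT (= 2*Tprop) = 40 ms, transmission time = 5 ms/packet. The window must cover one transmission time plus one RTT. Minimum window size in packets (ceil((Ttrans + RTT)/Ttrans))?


Given: Ttrans = 5 ms, RTT = 40 ms (= 2 * Tprop, Tprop = 20 ms)
Time until first ACK returns = Ttrans + RTT = 5 + 40 = 45 ms
Need W * Ttrans >= Ttrans + RTT  ->  W >= (Ttrans + RTT) / Ttrans
(Ttrans + RTT) / Ttrans = 45 / 5 = 9
W_min = ceil(9) = 9

9


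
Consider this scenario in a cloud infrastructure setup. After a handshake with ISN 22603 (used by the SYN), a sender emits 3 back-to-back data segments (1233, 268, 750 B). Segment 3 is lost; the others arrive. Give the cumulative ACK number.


SYN uses sequence number 22603; first data byte = ISN + 1 = 22604.
Segment 1: SEQ = 22604, len = 1233 B, covers [22604, 23836]
Segment 2: SEQ = 23837, len = 268 B, covers [23837, 24104]
Segment 3: SEQ = 24105, len = 750 B, covers [24105, 24854] [LOST]
In-order data received: bytes [22604, 24104] (segments 1..2).
Segment 3 missing -> gap begins at byte 24105.
Cumulative ACK = next expected in-order byte = 22604 + 1233 + 268 = 24105

24105


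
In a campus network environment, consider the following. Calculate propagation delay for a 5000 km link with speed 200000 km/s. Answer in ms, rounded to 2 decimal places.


Given: distance = 5000 km, speed = 200000 km/s
Delay = distance / speed = 5000 / 200000 seconds
Delay in ms = 5000 * 1000 / 200000
Delay = 25.0000 ms
Rounded to 2 dp = 25.00 ms

25.00


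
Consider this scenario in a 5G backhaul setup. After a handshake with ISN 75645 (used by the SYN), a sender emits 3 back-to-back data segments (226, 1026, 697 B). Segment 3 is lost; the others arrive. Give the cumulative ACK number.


SYN uses sequence number 75645; first data byte = ISN + 1 = 75646.
Segment 1: SEQ = 75646, len = 226 B, covers [75646, 75871]
Segment 2: SEQ = 75872, len = 1026 B, covers [75872, 76897]
Segment 3: SEQ = 76898, len = 697 B, covers [76898, 77594] [LOST]
In-order data received: bytes [75646, 76897] (segments 1..2).
Segment 3 missing -> gap begins at byte 76898.
Cumulative ACK = next expected in-order byte = 75646 + 226 + 1026 = 76898

76898


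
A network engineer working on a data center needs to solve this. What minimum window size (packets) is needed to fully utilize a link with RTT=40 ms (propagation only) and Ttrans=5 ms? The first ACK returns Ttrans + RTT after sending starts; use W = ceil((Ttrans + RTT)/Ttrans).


Given: Ttrans = 5 ms, RTT = 40 ms (= 2 * Tprop, Tprop = 20 ms)
Time until first ACK returns = Ttrans + RTT = 5 + 40 = 45 ms
Need W * Ttrans >= Ttrans + RTT  ->  W >= (Ttrans + RTT) / Ttrans
(Ttrans + RTT) / Ttrans = 45 / 5 = 9
W_min = ceil(9) = 9

9


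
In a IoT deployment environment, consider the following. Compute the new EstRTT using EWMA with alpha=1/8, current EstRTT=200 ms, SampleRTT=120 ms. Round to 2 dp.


Given: EstRTT = 200 ms, SampleRTT = 120 ms, alpha = 1/8
New EstRTT = (1 - alpha) * EstRTT + alpha * SampleRTT
(7/8) * 200 = 175
(1/8) * 120 = 15
New EstRTT = 175 + 15 = 190 ms -> 190.00 ms (2 dp)

190.00


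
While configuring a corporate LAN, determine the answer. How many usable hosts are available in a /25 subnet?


Given: subnet mask /25
Host bits = 32 - 25 = 7
Total addresses = 2^7 = 128
Usable hosts = 128 - 2 (network + broadcast) = 126

126


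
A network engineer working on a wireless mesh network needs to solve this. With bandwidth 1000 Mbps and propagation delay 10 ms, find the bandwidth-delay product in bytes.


Given: bandwidth = 1000 Mbps, delay = 10 ms
BDP in bits = 1000 * 10^6 * 10 / 1000
BDP in bits = 10000000
BDP in bytes = 10000000 / 8 = 1250000

1250000


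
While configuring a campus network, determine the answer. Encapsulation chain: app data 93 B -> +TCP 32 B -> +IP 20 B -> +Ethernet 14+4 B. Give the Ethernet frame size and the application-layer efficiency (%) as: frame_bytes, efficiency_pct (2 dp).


TCP segment = 93 + 32 = 125 B
IP packet = 125 + 20 = 145 B
Ethernet frame = 145 + 14 + 4 = 163 B
Efficiency = app / frame = 93 / 163 = 0.570552 = 57.0552% -> 57.06% (2 dp)

163, 57.06


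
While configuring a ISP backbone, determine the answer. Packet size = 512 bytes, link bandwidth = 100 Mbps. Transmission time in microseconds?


Given: packet = 512 bytes, bandwidth = 100 Mbps
Packet in bits = 512 * 8 = 4096 bits
Bandwidth = 100 * 10^6 = 100000000 bps
Time = 4096 / 100000000 seconds
Time in us = 4096 * 10^6 / 100000000 = 40.96

40.96


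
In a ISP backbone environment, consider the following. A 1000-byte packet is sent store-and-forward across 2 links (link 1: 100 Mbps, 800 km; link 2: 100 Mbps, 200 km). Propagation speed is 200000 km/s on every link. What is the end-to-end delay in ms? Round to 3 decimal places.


Packet = 1000 bytes = 8000 bits. Store-and-forward: sum (t_trans + t_prop) per link.
Link 1: t_trans = 8000/(100*10^6) s = 0.0800 ms; t_prop = 800/200000 s = 4.0000 ms; subtotal = 4.0800 ms
Link 2: t_trans = 8000/(100*10^6) s = 0.0800 ms; t_prop = 200/200000 s = 1.0000 ms; subtotal = 1.0800 ms
End-to-end = 4.0800 + 1.0800 = 5.1600 ms -> 5.160 ms (3 dp)

5.160


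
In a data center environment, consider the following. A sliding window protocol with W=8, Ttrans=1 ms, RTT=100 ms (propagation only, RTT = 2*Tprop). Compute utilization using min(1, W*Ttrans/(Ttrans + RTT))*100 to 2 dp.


Given: W = 8, Ttrans = 1 ms, RTT = 100 ms (= 2 * Tprop, Tprop = 50 ms)
Cycle time = Ttrans + RTT = 1 + 100 = 101 ms (first packet sent until its ACK returns)
W * Ttrans = 8 * 1 = 8 ms of sending per cycle
W * Ttrans / (Ttrans + RTT) = 8 / 101 = 0.079208
U = min(1, 0.079208) = 0.079208
U% = 7.92%

7.92


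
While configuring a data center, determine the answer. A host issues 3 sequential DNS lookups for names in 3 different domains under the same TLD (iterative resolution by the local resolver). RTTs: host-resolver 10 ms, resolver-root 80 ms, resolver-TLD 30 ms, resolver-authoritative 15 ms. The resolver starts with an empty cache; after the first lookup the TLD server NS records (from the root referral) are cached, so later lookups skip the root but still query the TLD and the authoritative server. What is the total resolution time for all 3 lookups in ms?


Lookup 1 (cold cache): local + root + TLD + auth = 10 + 80 + 30 + 15 = 135 ms
Lookups 2..3 (TLD NS cached -> skip root; new domain -> still ask TLD and auth): local + TLD + auth = 10 + 30 + 15 = 55 ms each
Remaining 2 lookups: 2 * 55 = 110 ms
Total = 135 + 110 = 245 ms

245


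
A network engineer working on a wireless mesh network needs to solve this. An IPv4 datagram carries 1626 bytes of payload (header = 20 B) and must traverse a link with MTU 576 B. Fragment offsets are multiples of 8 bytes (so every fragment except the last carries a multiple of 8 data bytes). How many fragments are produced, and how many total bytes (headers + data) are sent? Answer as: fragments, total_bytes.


Max data per non-final fragment = floor((MTU - header)/8)*8 = floor((576 - 20)/8)*8 = floor(556/8)*8 = 552 B
Final fragment needs no 8-byte alignment: it can carry up to MTU - header = 556 B
Non-final fragments needed = ceil((payload - 556) / 552) = ceil(1070/552) = ceil(1.9384) = 2
Number of fragments = 2 + 1 = 3
Fragment sizes (data): 2 * 552 B + 522 B (last, 522 <= 556 OK)
Total bytes sent = payload + n_frags * header = 1626 + 3*20 = 1626 + 60 = 1686 B

3, 1686


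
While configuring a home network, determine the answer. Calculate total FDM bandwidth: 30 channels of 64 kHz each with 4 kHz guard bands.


Given: 30 channels, 64 kHz each, guard = 4 kHz
Channel bandwidth = 30 * 64 = 1920 kHz
Guard bands = 29 gaps * 4 kHz = 116 kHz
Total = 1920 + 116 = 2036 kHz

2036


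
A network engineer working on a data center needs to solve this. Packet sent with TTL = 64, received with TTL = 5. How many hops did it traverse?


Given: initial TTL = 64, received TTL = 5
Hops = initial TTL - received TTL
Hops = 64 - 5 = 59

59


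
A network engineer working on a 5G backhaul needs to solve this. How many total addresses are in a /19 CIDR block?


Given: CIDR prefix /19
Host bits = 32 - 19 = 13
Total addresses = 2^13 = 8192

8192


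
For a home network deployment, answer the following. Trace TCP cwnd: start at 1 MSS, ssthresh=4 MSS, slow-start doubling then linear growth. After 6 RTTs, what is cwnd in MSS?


RTT 0: cwnd = 1 MSS (initial)
RTT 1: cwnd = 2 MSS (slow start, doubled)
RTT 2: cwnd = 4 MSS (slow start, doubled)
RTT 3: cwnd = 5 MSS (congestion avoidance, +1)
RTT 4: cwnd = 6 MSS (congestion avoidance, +1)
RTT 5: cwnd = 7 MSS (congestion avoidance, +1)
RTT 6: cwnd = 8 MSS (congestion avoidance, +1)

8


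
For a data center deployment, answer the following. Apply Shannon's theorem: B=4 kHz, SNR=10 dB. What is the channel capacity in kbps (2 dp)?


Given: B = 4 kHz, SNR = 10 dB
SNR linear = 10^(10/10) = 10
1 + SNR = 11
log2(11) = 3.4594316186
C = 4 * 1000 * 3.4594316186 = 13837.7265 bps
C = 13.837726 kbps -> 13.84 kbps (2 dp)

13.84
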